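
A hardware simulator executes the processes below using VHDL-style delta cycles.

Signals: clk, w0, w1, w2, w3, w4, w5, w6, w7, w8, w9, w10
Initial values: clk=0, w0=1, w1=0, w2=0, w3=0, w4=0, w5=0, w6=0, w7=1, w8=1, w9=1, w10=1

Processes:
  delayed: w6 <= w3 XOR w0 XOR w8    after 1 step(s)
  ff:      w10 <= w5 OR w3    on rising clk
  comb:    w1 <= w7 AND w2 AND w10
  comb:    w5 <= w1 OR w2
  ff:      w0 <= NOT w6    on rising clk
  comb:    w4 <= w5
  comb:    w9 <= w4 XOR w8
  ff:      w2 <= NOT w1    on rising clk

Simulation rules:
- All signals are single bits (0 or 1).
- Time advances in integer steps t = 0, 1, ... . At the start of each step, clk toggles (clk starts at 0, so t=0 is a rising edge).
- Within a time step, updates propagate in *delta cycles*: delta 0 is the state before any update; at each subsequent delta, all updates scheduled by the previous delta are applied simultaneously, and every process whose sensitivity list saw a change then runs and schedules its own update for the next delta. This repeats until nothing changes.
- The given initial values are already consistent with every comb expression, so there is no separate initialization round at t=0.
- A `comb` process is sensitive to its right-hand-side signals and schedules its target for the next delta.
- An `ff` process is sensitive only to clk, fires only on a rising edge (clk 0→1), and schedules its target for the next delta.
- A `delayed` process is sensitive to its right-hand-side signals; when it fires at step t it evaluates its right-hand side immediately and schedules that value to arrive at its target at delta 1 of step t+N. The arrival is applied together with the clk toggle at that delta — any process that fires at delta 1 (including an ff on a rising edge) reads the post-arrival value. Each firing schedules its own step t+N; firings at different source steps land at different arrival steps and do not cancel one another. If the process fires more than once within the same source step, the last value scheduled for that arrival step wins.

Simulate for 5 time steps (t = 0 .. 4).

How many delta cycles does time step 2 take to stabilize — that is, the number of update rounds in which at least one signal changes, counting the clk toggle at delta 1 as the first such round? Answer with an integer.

3

t=0 Δ0: clk=0 w6=0 w1=0 w2=0 w9=1 w5=0 w3=0 w0=1 w8=1 w10=1 w4=0 w7=1
  Δ1: clk:0→1
  Δ2: w2:0→1, w10:1→0
  Δ3: w5:0→1
  Δ4: w4:0→1
  Δ5: w9:1→0
  (5Δ to stable)
t=1 Δ0: clk=1 w6=0 w1=0 w2=1 w9=0 w5=1 w3=0 w0=1 w8=1 w10=0 w4=1 w7=1
  Δ1: clk:1→0
  (1Δ to stable)
t=2 Δ0: clk=0 w6=0 w1=0 w2=1 w9=0 w5=1 w3=0 w0=1 w8=1 w10=0 w4=1 w7=1
  Δ1: clk:0→1
  Δ2: w10:0→1
  Δ3: w1:0→1
  (3Δ to stable)
t=3 Δ0: clk=1 w6=0 w1=1 w2=1 w9=0 w5=1 w3=0 w0=1 w8=1 w10=1 w4=1 w7=1
  Δ1: clk:1→0
  (1Δ to stable)
t=4 Δ0: clk=0 w6=0 w1=1 w2=1 w9=0 w5=1 w3=0 w0=1 w8=1 w10=1 w4=1 w7=1
  Δ1: clk:0→1
  Δ2: w2:1→0
  Δ3: w1:1→0
  Δ4: w5:1→0
  Δ5: w4:1→0
  Δ6: w9:0→1
  (6Δ to stable)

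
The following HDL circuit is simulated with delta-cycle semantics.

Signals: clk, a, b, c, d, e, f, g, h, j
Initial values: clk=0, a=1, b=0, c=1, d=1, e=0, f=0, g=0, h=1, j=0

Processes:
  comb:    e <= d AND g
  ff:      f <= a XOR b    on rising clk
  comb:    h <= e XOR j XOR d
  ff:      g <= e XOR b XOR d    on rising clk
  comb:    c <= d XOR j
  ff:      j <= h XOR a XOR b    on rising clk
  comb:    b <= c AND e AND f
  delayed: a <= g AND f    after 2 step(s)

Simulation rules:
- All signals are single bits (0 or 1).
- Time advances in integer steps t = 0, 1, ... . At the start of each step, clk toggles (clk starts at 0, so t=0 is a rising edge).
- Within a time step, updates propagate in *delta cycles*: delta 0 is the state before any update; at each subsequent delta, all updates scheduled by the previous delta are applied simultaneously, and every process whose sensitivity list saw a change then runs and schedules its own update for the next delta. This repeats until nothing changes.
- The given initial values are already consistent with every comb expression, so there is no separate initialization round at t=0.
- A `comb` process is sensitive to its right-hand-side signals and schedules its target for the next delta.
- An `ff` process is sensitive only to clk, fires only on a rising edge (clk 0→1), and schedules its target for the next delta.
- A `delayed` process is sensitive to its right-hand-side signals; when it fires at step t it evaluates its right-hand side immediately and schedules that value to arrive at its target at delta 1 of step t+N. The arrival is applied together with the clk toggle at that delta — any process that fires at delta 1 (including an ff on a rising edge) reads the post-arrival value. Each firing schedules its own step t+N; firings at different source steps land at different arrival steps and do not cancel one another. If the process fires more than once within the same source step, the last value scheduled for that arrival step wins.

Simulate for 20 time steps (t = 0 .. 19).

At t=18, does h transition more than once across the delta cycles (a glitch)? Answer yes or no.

yes

t=0 Δ0: clk=0 h=1 j=0 c=1 f=0 d=1 b=0 e=0 a=1 g=0
  Δ1: clk:0→1
  Δ2: f:0→1, g:0→1
  Δ3: e:0→1
  Δ4: h:1→0, b:0→1
  (4Δ to stable)
t=1 Δ0: clk=1 h=0 j=0 c=1 f=1 d=1 b=1 e=1 a=1 g=1
  Δ1: clk:1→0
  (1Δ to stable)
t=2 Δ0: clk=0 h=0 j=0 c=1 f=1 d=1 b=1 e=1 a=1 g=1
  Δ1: clk:0→1
  Δ2: f:1→0
  Δ3: b:1→0
  (3Δ to stable)
t=3 Δ0: clk=1 h=0 j=0 c=1 f=0 d=1 b=0 e=1 a=1 g=1
  Δ1: clk:1→0
  (1Δ to stable)
t=4 Δ0: clk=0 h=0 j=0 c=1 f=0 d=1 b=0 e=1 a=1 g=1
  Δ1: clk:0→1, a:1→0
  Δ2: g:1→0
  Δ3: e:1→0
  Δ4: h:0→1
  (4Δ to stable)
t=5 Δ0: clk=1 h=1 j=0 c=1 f=0 d=1 b=0 e=0 a=0 g=0
  Δ1: clk:1→0
  (1Δ to stable)
t=6 Δ0: clk=0 h=1 j=0 c=1 f=0 d=1 b=0 e=0 a=0 g=0
  Δ1: clk:0→1
  Δ2: j:0→1, g:0→1
  Δ3: h:1→0, c:1→0, e:0→1
  Δ4: h:0→1
  (4Δ to stable)
t=7 Δ0: clk=1 h=1 j=1 c=0 f=0 d=1 b=0 e=1 a=0 g=1
  Δ1: clk:1→0
  (1Δ to stable)
t=8 Δ0: clk=0 h=1 j=1 c=0 f=0 d=1 b=0 e=1 a=0 g=1
  Δ1: clk:0→1
  Δ2: g:1→0
  Δ3: e:1→0
  Δ4: h:1→0
  (4Δ to stable)
t=9 Δ0: clk=1 h=0 j=1 c=0 f=0 d=1 b=0 e=0 a=0 g=0
  Δ1: clk:1→0
  (1Δ to stable)
t=10 Δ0: clk=0 h=0 j=1 c=0 f=0 d=1 b=0 e=0 a=0 g=0
  Δ1: clk:0→1
  Δ2: j:1→0, g:0→1
  Δ3: h:0→1, c:0→1, e:0→1
  Δ4: h:1→0
  (4Δ to stable)
t=11 Δ0: clk=1 h=0 j=0 c=1 f=0 d=1 b=0 e=1 a=0 g=1
  Δ1: clk:1→0
  (1Δ to stable)
t=12 Δ0: clk=0 h=0 j=0 c=1 f=0 d=1 b=0 e=1 a=0 g=1
  Δ1: clk:0→1
  Δ2: g:1→0
  Δ3: e:1→0
  Δ4: h:0→1
  (4Δ to stable)
t=13 Δ0: clk=1 h=1 j=0 c=1 f=0 d=1 b=0 e=0 a=0 g=0
  Δ1: clk:1→0
  (1Δ to stable)
t=14 Δ0: clk=0 h=1 j=0 c=1 f=0 d=1 b=0 e=0 a=0 g=0
  Δ1: clk:0→1
  Δ2: j:0→1, g:0→1
  Δ3: h:1→0, c:1→0, e:0→1
  Δ4: h:0→1
  (4Δ to stable)
t=15 Δ0: clk=1 h=1 j=1 c=0 f=0 d=1 b=0 e=1 a=0 g=1
  Δ1: clk:1→0
  (1Δ to stable)
t=16 Δ0: clk=0 h=1 j=1 c=0 f=0 d=1 b=0 e=1 a=0 g=1
  Δ1: clk:0→1
  Δ2: g:1→0
  Δ3: e:1→0
  Δ4: h:1→0
  (4Δ to stable)
t=17 Δ0: clk=1 h=0 j=1 c=0 f=0 d=1 b=0 e=0 a=0 g=0
  Δ1: clk:1→0
  (1Δ to stable)
t=18 Δ0: clk=0 h=0 j=1 c=0 f=0 d=1 b=0 e=0 a=0 g=0
  Δ1: clk:0→1
  Δ2: j:1→0, g:0→1
  Δ3: h:0→1, c:0→1, e:0→1
  Δ4: h:1→0
  (4Δ to stable)
t=19 Δ0: clk=1 h=0 j=0 c=1 f=0 d=1 b=0 e=1 a=0 g=1
  Δ1: clk:1→0
  (1Δ to stable)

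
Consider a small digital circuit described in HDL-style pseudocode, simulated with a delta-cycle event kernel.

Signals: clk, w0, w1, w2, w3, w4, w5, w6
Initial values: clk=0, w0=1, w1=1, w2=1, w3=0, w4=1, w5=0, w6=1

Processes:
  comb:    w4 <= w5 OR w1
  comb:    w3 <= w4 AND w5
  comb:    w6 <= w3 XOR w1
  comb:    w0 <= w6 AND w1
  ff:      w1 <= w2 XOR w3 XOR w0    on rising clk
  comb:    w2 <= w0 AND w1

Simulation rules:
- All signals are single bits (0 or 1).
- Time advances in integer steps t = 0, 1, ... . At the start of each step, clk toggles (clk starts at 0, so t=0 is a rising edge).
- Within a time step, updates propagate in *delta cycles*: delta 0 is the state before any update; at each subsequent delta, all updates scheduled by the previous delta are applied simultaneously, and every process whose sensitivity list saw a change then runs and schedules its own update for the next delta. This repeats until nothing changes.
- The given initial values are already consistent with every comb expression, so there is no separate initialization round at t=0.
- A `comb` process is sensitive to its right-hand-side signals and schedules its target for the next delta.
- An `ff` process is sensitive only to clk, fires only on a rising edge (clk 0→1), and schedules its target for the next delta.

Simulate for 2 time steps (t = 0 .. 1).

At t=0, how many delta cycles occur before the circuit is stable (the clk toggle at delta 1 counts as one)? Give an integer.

3

t0.Δ0 w0=1 w4=1 w6=1 clk=0 w5=0 w3=0 w2=1 w1=1
t0.Δ1 w0=1 w4=1 w6=1 clk=1 w5=0 w3=0 w2=1 w1=1
t0.Δ2 w0=1 w4=1 w6=1 clk=1 w5=0 w3=0 w2=1 w1=0
t0.Δ3 w0=0 w4=0 w6=0 clk=1 w5=0 w3=0 w2=0 w1=0
t1.Δ0 w0=0 w4=0 w6=0 clk=1 w5=0 w3=0 w2=0 w1=0
t1.Δ1 w0=0 w4=0 w6=0 clk=0 w5=0 w3=0 w2=0 w1=0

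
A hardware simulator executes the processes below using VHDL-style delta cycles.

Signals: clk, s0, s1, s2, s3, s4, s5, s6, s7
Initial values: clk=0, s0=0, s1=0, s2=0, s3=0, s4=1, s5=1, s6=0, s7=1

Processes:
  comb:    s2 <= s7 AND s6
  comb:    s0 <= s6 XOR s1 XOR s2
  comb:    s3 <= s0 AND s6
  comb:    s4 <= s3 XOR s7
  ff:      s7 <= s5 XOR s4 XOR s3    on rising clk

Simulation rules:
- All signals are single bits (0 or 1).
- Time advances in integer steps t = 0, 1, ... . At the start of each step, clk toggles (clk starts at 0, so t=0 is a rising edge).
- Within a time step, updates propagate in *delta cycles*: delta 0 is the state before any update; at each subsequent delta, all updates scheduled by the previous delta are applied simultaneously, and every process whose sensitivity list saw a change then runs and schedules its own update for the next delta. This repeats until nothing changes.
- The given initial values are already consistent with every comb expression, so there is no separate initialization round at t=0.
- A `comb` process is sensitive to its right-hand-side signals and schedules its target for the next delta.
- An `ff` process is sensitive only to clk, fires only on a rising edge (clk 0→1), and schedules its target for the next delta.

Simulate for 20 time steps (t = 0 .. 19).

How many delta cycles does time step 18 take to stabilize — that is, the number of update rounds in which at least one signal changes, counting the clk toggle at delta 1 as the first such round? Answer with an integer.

t0.Δ0 s3=0 s6=0 s1=0 s4=1 s0=0 s7=1 s2=0 clk=0 s5=1
t0.Δ1 s3=0 s6=0 s1=0 s4=1 s0=0 s7=1 s2=0 clk=1 s5=1
t0.Δ2 s3=0 s6=0 s1=0 s4=1 s0=0 s7=0 s2=0 clk=1 s5=1
t0.Δ3 s3=0 s6=0 s1=0 s4=0 s0=0 s7=0 s2=0 clk=1 s5=1
t1.Δ0 s3=0 s6=0 s1=0 s4=0 s0=0 s7=0 s2=0 clk=1 s5=1
t1.Δ1 s3=0 s6=0 s1=0 s4=0 s0=0 s7=0 s2=0 clk=0 s5=1
t2.Δ0 s3=0 s6=0 s1=0 s4=0 s0=0 s7=0 s2=0 clk=0 s5=1
t2.Δ1 s3=0 s6=0 s1=0 s4=0 s0=0 s7=0 s2=0 clk=1 s5=1
t2.Δ2 s3=0 s6=0 s1=0 s4=0 s0=0 s7=1 s2=0 clk=1 s5=1
t2.Δ3 s3=0 s6=0 s1=0 s4=1 s0=0 s7=1 s2=0 clk=1 s5=1
t3.Δ0 s3=0 s6=0 s1=0 s4=1 s0=0 s7=1 s2=0 clk=1 s5=1
t3.Δ1 s3=0 s6=0 s1=0 s4=1 s0=0 s7=1 s2=0 clk=0 s5=1
t4.Δ0 s3=0 s6=0 s1=0 s4=1 s0=0 s7=1 s2=0 clk=0 s5=1
t4.Δ1 s3=0 s6=0 s1=0 s4=1 s0=0 s7=1 s2=0 clk=1 s5=1
t4.Δ2 s3=0 s6=0 s1=0 s4=1 s0=0 s7=0 s2=0 clk=1 s5=1
t4.Δ3 s3=0 s6=0 s1=0 s4=0 s0=0 s7=0 s2=0 clk=1 s5=1
t5.Δ0 s3=0 s6=0 s1=0 s4=0 s0=0 s7=0 s2=0 clk=1 s5=1
t5.Δ1 s3=0 s6=0 s1=0 s4=0 s0=0 s7=0 s2=0 clk=0 s5=1
t6.Δ0 s3=0 s6=0 s1=0 s4=0 s0=0 s7=0 s2=0 clk=0 s5=1
t6.Δ1 s3=0 s6=0 s1=0 s4=0 s0=0 s7=0 s2=0 clk=1 s5=1
t6.Δ2 s3=0 s6=0 s1=0 s4=0 s0=0 s7=1 s2=0 clk=1 s5=1
t6.Δ3 s3=0 s6=0 s1=0 s4=1 s0=0 s7=1 s2=0 clk=1 s5=1
t7.Δ0 s3=0 s6=0 s1=0 s4=1 s0=0 s7=1 s2=0 clk=1 s5=1
t7.Δ1 s3=0 s6=0 s1=0 s4=1 s0=0 s7=1 s2=0 clk=0 s5=1
t8.Δ0 s3=0 s6=0 s1=0 s4=1 s0=0 s7=1 s2=0 clk=0 s5=1
t8.Δ1 s3=0 s6=0 s1=0 s4=1 s0=0 s7=1 s2=0 clk=1 s5=1
t8.Δ2 s3=0 s6=0 s1=0 s4=1 s0=0 s7=0 s2=0 clk=1 s5=1
t8.Δ3 s3=0 s6=0 s1=0 s4=0 s0=0 s7=0 s2=0 clk=1 s5=1
t9.Δ0 s3=0 s6=0 s1=0 s4=0 s0=0 s7=0 s2=0 clk=1 s5=1
t9.Δ1 s3=0 s6=0 s1=0 s4=0 s0=0 s7=0 s2=0 clk=0 s5=1
t10.Δ0 s3=0 s6=0 s1=0 s4=0 s0=0 s7=0 s2=0 clk=0 s5=1
t10.Δ1 s3=0 s6=0 s1=0 s4=0 s0=0 s7=0 s2=0 clk=1 s5=1
t10.Δ2 s3=0 s6=0 s1=0 s4=0 s0=0 s7=1 s2=0 clk=1 s5=1
t10.Δ3 s3=0 s6=0 s1=0 s4=1 s0=0 s7=1 s2=0 clk=1 s5=1
t11.Δ0 s3=0 s6=0 s1=0 s4=1 s0=0 s7=1 s2=0 clk=1 s5=1
t11.Δ1 s3=0 s6=0 s1=0 s4=1 s0=0 s7=1 s2=0 clk=0 s5=1
t12.Δ0 s3=0 s6=0 s1=0 s4=1 s0=0 s7=1 s2=0 clk=0 s5=1
t12.Δ1 s3=0 s6=0 s1=0 s4=1 s0=0 s7=1 s2=0 clk=1 s5=1
t12.Δ2 s3=0 s6=0 s1=0 s4=1 s0=0 s7=0 s2=0 clk=1 s5=1
t12.Δ3 s3=0 s6=0 s1=0 s4=0 s0=0 s7=0 s2=0 clk=1 s5=1
t13.Δ0 s3=0 s6=0 s1=0 s4=0 s0=0 s7=0 s2=0 clk=1 s5=1
t13.Δ1 s3=0 s6=0 s1=0 s4=0 s0=0 s7=0 s2=0 clk=0 s5=1
t14.Δ0 s3=0 s6=0 s1=0 s4=0 s0=0 s7=0 s2=0 clk=0 s5=1
t14.Δ1 s3=0 s6=0 s1=0 s4=0 s0=0 s7=0 s2=0 clk=1 s5=1
t14.Δ2 s3=0 s6=0 s1=0 s4=0 s0=0 s7=1 s2=0 clk=1 s5=1
t14.Δ3 s3=0 s6=0 s1=0 s4=1 s0=0 s7=1 s2=0 clk=1 s5=1
t15.Δ0 s3=0 s6=0 s1=0 s4=1 s0=0 s7=1 s2=0 clk=1 s5=1
t15.Δ1 s3=0 s6=0 s1=0 s4=1 s0=0 s7=1 s2=0 clk=0 s5=1
t16.Δ0 s3=0 s6=0 s1=0 s4=1 s0=0 s7=1 s2=0 clk=0 s5=1
t16.Δ1 s3=0 s6=0 s1=0 s4=1 s0=0 s7=1 s2=0 clk=1 s5=1
t16.Δ2 s3=0 s6=0 s1=0 s4=1 s0=0 s7=0 s2=0 clk=1 s5=1
t16.Δ3 s3=0 s6=0 s1=0 s4=0 s0=0 s7=0 s2=0 clk=1 s5=1
t17.Δ0 s3=0 s6=0 s1=0 s4=0 s0=0 s7=0 s2=0 clk=1 s5=1
t17.Δ1 s3=0 s6=0 s1=0 s4=0 s0=0 s7=0 s2=0 clk=0 s5=1
t18.Δ0 s3=0 s6=0 s1=0 s4=0 s0=0 s7=0 s2=0 clk=0 s5=1
t18.Δ1 s3=0 s6=0 s1=0 s4=0 s0=0 s7=0 s2=0 clk=1 s5=1
t18.Δ2 s3=0 s6=0 s1=0 s4=0 s0=0 s7=1 s2=0 clk=1 s5=1
t18.Δ3 s3=0 s6=0 s1=0 s4=1 s0=0 s7=1 s2=0 clk=1 s5=1
t19.Δ0 s3=0 s6=0 s1=0 s4=1 s0=0 s7=1 s2=0 clk=1 s5=1
t19.Δ1 s3=0 s6=0 s1=0 s4=1 s0=0 s7=1 s2=0 clk=0 s5=1

3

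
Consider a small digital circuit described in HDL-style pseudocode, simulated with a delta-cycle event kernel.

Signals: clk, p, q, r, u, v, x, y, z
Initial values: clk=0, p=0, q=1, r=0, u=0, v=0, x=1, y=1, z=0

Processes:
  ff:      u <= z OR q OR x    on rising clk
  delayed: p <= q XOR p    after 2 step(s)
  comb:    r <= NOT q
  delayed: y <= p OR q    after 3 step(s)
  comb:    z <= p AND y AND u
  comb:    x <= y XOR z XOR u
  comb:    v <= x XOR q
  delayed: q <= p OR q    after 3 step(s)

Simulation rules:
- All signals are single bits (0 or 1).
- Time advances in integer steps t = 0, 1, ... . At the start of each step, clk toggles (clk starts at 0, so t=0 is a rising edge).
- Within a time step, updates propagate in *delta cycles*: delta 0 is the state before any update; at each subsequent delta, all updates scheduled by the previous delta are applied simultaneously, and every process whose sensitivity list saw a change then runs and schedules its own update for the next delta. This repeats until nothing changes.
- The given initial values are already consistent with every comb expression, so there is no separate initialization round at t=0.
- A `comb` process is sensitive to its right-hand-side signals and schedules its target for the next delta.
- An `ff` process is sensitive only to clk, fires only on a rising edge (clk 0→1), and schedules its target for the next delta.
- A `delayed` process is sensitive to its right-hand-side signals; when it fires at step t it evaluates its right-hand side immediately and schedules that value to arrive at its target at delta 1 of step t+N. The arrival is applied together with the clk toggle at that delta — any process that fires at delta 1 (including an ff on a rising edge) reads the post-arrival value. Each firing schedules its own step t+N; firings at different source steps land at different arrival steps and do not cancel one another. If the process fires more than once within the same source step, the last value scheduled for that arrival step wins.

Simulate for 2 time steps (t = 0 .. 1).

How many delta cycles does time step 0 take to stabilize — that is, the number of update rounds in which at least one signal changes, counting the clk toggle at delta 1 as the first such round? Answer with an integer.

t=0 Δ0: y=1 r=0 z=0 u=0 p=0 x=1 q=1 v=0 clk=0
  Δ1: clk:0→1
  Δ2: u:0→1
  Δ3: x:1→0
  Δ4: v:0→1
  (4Δ to stable)
t=1 Δ0: y=1 r=0 z=0 u=1 p=0 x=0 q=1 v=1 clk=1
  Δ1: clk:1→0
  (1Δ to stable)

4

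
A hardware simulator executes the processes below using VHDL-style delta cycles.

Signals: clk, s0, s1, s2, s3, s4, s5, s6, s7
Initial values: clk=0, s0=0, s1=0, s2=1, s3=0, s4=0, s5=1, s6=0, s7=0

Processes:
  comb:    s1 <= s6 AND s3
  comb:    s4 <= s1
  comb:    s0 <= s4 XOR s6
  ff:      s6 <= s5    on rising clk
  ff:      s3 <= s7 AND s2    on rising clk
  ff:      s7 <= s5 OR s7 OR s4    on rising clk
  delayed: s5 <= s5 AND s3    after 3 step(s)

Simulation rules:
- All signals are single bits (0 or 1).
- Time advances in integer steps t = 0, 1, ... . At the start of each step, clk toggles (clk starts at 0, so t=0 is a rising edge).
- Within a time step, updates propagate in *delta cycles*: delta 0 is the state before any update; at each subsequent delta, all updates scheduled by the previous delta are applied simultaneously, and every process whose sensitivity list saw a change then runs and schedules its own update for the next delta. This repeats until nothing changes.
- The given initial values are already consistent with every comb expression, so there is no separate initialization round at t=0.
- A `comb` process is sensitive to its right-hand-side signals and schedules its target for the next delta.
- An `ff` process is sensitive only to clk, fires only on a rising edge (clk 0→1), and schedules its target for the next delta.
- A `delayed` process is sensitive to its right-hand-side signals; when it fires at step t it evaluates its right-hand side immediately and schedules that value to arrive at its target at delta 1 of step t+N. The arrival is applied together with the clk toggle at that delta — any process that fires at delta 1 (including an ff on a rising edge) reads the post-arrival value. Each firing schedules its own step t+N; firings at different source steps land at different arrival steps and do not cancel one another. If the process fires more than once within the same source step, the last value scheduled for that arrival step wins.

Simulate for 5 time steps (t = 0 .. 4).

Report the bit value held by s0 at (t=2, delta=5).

0

[bits: s3,s4,s6,clk,s7,s1,s5,s2,s0]
t=0: Δ0=000000110 Δ1=000100110 Δ2=001110110 Δ3=001110111 | 3Δ
t=1: Δ0=001110111 Δ1=001010111 | 1Δ
t=2: Δ0=001010111 Δ1=001110111 Δ2=101110111 Δ3=101111111 Δ4=111111111 Δ5=111111110 | 5Δ
t=3: Δ0=111111110 Δ1=111011110 | 1Δ
t=4: Δ0=111011110 Δ1=111111110 | 1Δ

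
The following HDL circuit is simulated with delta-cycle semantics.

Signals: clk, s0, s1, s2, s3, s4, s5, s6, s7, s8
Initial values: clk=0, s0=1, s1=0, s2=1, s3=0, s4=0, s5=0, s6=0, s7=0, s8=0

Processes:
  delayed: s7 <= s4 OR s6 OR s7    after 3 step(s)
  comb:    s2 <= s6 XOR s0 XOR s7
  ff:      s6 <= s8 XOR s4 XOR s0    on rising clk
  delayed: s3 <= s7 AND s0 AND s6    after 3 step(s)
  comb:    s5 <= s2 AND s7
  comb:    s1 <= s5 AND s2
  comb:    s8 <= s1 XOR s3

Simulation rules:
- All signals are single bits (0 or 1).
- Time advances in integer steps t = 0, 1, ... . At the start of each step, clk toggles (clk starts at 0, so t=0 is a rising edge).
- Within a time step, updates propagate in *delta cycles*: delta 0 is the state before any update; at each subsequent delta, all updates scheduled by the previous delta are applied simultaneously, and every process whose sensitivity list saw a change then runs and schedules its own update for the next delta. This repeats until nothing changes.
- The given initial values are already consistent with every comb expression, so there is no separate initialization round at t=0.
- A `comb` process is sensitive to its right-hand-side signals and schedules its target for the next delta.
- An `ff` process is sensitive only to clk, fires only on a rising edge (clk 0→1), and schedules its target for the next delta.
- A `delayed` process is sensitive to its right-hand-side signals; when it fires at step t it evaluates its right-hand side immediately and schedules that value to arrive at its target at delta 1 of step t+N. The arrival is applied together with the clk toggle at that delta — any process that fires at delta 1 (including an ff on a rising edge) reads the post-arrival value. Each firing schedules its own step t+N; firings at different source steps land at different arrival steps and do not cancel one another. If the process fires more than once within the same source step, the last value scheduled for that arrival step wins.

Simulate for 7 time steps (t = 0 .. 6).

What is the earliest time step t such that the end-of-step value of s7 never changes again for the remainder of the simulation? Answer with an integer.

t=0 Δ0: s7=0 clk=0 s8=0 s2=1 s0=1 s4=0 s1=0 s3=0 s5=0 s6=0
  Δ1: clk:0→1
  Δ2: s6:0→1
  Δ3: s2:1→0
  (3Δ to stable)
t=1 Δ0: s7=0 clk=1 s8=0 s2=0 s0=1 s4=0 s1=0 s3=0 s5=0 s6=1
  Δ1: clk:1→0
  (1Δ to stable)
t=2 Δ0: s7=0 clk=0 s8=0 s2=0 s0=1 s4=0 s1=0 s3=0 s5=0 s6=1
  Δ1: clk:0→1
  (1Δ to stable)
t=3 Δ0: s7=0 clk=1 s8=0 s2=0 s0=1 s4=0 s1=0 s3=0 s5=0 s6=1
  Δ1: s7:0→1, clk:1→0
  Δ2: s2:0→1
  Δ3: s5:0→1
  Δ4: s1:0→1
  Δ5: s8:0→1
  (5Δ to stable)
t=4 Δ0: s7=1 clk=0 s8=1 s2=1 s0=1 s4=0 s1=1 s3=0 s5=1 s6=1
  Δ1: clk:0→1
  Δ2: s6:1→0
  Δ3: s2:1→0
  Δ4: s1:1→0, s5:1→0
  Δ5: s8:1→0
  (5Δ to stable)
t=5 Δ0: s7=1 clk=1 s8=0 s2=0 s0=1 s4=0 s1=0 s3=0 s5=0 s6=0
  Δ1: clk:1→0
  (1Δ to stable)
t=6 Δ0: s7=1 clk=0 s8=0 s2=0 s0=1 s4=0 s1=0 s3=0 s5=0 s6=0
  Δ1: clk:0→1, s3:0→1
  Δ2: s8:0→1, s6:0→1
  Δ3: s2:0→1
  Δ4: s5:0→1
  Δ5: s1:0→1
  Δ6: s8:1→0
  (6Δ to stable)

3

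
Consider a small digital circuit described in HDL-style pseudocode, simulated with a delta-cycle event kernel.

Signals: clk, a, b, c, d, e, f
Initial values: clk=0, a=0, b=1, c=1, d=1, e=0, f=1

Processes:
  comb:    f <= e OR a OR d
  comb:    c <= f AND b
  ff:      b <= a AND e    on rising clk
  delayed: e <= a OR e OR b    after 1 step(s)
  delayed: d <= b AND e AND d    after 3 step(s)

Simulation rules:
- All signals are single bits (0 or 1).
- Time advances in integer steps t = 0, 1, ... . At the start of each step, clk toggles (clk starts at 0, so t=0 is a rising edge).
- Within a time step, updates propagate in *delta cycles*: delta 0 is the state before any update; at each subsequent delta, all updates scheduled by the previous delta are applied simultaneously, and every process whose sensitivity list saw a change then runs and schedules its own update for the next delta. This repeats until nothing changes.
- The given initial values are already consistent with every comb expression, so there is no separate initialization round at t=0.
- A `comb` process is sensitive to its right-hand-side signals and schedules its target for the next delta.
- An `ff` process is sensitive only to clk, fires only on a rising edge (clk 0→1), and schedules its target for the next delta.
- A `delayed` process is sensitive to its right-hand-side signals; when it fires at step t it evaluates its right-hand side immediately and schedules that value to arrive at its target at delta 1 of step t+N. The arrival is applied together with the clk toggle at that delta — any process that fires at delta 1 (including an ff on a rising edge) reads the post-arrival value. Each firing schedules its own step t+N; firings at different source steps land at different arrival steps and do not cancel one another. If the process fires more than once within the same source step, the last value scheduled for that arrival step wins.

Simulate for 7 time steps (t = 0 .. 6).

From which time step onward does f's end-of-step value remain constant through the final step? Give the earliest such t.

t=0 Δ0: f=1 clk=0 d=1 e=0 b=1 a=0 c=1
  Δ1: clk:0→1
  Δ2: b:1→0
  Δ3: c:1→0
  (3Δ to stable)
t=1 Δ0: f=1 clk=1 d=1 e=0 b=0 a=0 c=0
  Δ1: clk:1→0
  (1Δ to stable)
t=2 Δ0: f=1 clk=0 d=1 e=0 b=0 a=0 c=0
  Δ1: clk:0→1
  (1Δ to stable)
t=3 Δ0: f=1 clk=1 d=1 e=0 b=0 a=0 c=0
  Δ1: clk:1→0, d:1→0
  Δ2: f:1→0
  (2Δ to stable)
t=4 Δ0: f=0 clk=0 d=0 e=0 b=0 a=0 c=0
  Δ1: clk:0→1
  (1Δ to stable)
t=5 Δ0: f=0 clk=1 d=0 e=0 b=0 a=0 c=0
  Δ1: clk:1→0
  (1Δ to stable)
t=6 Δ0: f=0 clk=0 d=0 e=0 b=0 a=0 c=0
  Δ1: clk:0→1
  (1Δ to stable)

3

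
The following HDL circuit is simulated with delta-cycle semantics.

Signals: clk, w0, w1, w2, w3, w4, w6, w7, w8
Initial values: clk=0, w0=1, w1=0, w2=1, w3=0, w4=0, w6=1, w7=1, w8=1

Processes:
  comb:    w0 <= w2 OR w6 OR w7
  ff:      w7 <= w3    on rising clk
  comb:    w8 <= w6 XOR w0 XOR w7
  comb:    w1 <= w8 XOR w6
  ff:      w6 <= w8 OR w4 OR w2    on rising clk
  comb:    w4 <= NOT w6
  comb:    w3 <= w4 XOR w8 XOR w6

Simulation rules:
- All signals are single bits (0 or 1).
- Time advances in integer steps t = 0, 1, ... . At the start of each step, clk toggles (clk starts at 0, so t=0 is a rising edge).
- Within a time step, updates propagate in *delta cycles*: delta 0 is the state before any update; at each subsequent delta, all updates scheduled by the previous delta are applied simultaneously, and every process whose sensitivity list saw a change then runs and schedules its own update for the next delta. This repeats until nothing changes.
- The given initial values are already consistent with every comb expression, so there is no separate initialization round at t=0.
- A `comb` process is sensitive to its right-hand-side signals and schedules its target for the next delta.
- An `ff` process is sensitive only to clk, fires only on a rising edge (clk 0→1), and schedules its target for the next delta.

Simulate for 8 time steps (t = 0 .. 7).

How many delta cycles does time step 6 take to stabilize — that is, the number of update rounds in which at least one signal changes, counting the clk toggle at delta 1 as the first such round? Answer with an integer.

t0.Δ0 w7=1 w4=0 w6=1 w8=1 w2=1 w3=0 w1=0 clk=0 w0=1
t0.Δ1 w7=1 w4=0 w6=1 w8=1 w2=1 w3=0 w1=0 clk=1 w0=1
t0.Δ2 w7=0 w4=0 w6=1 w8=1 w2=1 w3=0 w1=0 clk=1 w0=1
t0.Δ3 w7=0 w4=0 w6=1 w8=0 w2=1 w3=0 w1=0 clk=1 w0=1
t0.Δ4 w7=0 w4=0 w6=1 w8=0 w2=1 w3=1 w1=1 clk=1 w0=1
t1.Δ0 w7=0 w4=0 w6=1 w8=0 w2=1 w3=1 w1=1 clk=1 w0=1
t1.Δ1 w7=0 w4=0 w6=1 w8=0 w2=1 w3=1 w1=1 clk=0 w0=1
t2.Δ0 w7=0 w4=0 w6=1 w8=0 w2=1 w3=1 w1=1 clk=0 w0=1
t2.Δ1 w7=0 w4=0 w6=1 w8=0 w2=1 w3=1 w1=1 clk=1 w0=1
t2.Δ2 w7=1 w4=0 w6=1 w8=0 w2=1 w3=1 w1=1 clk=1 w0=1
t2.Δ3 w7=1 w4=0 w6=1 w8=1 w2=1 w3=1 w1=1 clk=1 w0=1
t2.Δ4 w7=1 w4=0 w6=1 w8=1 w2=1 w3=0 w1=0 clk=1 w0=1
t3.Δ0 w7=1 w4=0 w6=1 w8=1 w2=1 w3=0 w1=0 clk=1 w0=1
t3.Δ1 w7=1 w4=0 w6=1 w8=1 w2=1 w3=0 w1=0 clk=0 w0=1
t4.Δ0 w7=1 w4=0 w6=1 w8=1 w2=1 w3=0 w1=0 clk=0 w0=1
t4.Δ1 w7=1 w4=0 w6=1 w8=1 w2=1 w3=0 w1=0 clk=1 w0=1
t4.Δ2 w7=0 w4=0 w6=1 w8=1 w2=1 w3=0 w1=0 clk=1 w0=1
t4.Δ3 w7=0 w4=0 w6=1 w8=0 w2=1 w3=0 w1=0 clk=1 w0=1
t4.Δ4 w7=0 w4=0 w6=1 w8=0 w2=1 w3=1 w1=1 clk=1 w0=1
t5.Δ0 w7=0 w4=0 w6=1 w8=0 w2=1 w3=1 w1=1 clk=1 w0=1
t5.Δ1 w7=0 w4=0 w6=1 w8=0 w2=1 w3=1 w1=1 clk=0 w0=1
t6.Δ0 w7=0 w4=0 w6=1 w8=0 w2=1 w3=1 w1=1 clk=0 w0=1
t6.Δ1 w7=0 w4=0 w6=1 w8=0 w2=1 w3=1 w1=1 clk=1 w0=1
t6.Δ2 w7=1 w4=0 w6=1 w8=0 w2=1 w3=1 w1=1 clk=1 w0=1
t6.Δ3 w7=1 w4=0 w6=1 w8=1 w2=1 w3=1 w1=1 clk=1 w0=1
t6.Δ4 w7=1 w4=0 w6=1 w8=1 w2=1 w3=0 w1=0 clk=1 w0=1
t7.Δ0 w7=1 w4=0 w6=1 w8=1 w2=1 w3=0 w1=0 clk=1 w0=1
t7.Δ1 w7=1 w4=0 w6=1 w8=1 w2=1 w3=0 w1=0 clk=0 w0=1

4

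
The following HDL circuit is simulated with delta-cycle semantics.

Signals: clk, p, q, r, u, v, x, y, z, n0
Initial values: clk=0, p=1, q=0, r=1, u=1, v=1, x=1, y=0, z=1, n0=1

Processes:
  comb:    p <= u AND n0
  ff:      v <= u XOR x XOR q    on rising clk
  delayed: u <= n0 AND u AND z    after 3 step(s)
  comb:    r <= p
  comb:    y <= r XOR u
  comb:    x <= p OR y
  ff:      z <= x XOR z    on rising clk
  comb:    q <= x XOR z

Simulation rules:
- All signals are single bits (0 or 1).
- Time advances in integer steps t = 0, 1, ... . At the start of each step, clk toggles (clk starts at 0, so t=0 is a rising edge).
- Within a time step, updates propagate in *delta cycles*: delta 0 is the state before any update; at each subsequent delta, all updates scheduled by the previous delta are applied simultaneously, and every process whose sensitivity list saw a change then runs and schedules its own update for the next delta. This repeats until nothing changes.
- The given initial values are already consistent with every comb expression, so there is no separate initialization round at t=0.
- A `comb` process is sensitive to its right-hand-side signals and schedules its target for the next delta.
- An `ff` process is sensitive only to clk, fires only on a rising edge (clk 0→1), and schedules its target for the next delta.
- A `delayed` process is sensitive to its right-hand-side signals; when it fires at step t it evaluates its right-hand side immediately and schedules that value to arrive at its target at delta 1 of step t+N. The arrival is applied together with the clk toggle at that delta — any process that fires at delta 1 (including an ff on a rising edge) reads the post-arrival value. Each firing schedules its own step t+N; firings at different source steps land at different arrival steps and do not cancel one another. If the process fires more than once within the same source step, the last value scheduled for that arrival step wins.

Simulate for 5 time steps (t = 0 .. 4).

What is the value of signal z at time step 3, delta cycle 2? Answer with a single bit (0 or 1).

[bits: y,x,u,v,z,clk,q,r,n0,p]
t=0: Δ0=0111100111 Δ1=0111110111 Δ2=0110010111 Δ3=0110011111 | 3Δ
t=1: Δ0=0110011111 Δ1=0110001111 | 1Δ
t=2: Δ0=0110001111 Δ1=0110011111 Δ2=0111111111 Δ3=0111110111 | 3Δ
t=3: Δ0=0111110111 Δ1=0101100111 Δ2=1101100110 Δ3=1101100010 Δ4=0101100010 Δ5=0001100010 Δ6=0001101010 | 6Δ
t=4: Δ0=0001101010 Δ1=0001111010 | 1Δ

1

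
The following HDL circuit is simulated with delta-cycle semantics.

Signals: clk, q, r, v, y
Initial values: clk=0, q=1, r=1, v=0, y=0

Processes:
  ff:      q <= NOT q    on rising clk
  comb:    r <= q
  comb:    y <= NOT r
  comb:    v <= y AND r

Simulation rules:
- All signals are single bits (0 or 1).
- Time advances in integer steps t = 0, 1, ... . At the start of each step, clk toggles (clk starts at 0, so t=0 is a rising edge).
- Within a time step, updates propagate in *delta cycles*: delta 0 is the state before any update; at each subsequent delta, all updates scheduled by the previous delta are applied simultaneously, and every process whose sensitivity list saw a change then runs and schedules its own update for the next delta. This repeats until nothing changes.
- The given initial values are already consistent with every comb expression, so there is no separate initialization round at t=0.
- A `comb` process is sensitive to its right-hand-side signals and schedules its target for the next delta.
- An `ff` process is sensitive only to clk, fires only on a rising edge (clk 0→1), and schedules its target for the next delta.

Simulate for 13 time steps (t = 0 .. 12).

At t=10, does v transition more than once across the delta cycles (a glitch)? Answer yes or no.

t0.Δ0 v=0 r=1 y=0 q=1 clk=0
t0.Δ1 v=0 r=1 y=0 q=1 clk=1
t0.Δ2 v=0 r=1 y=0 q=0 clk=1
t0.Δ3 v=0 r=0 y=0 q=0 clk=1
t0.Δ4 v=0 r=0 y=1 q=0 clk=1
t1.Δ0 v=0 r=0 y=1 q=0 clk=1
t1.Δ1 v=0 r=0 y=1 q=0 clk=0
t2.Δ0 v=0 r=0 y=1 q=0 clk=0
t2.Δ1 v=0 r=0 y=1 q=0 clk=1
t2.Δ2 v=0 r=0 y=1 q=1 clk=1
t2.Δ3 v=0 r=1 y=1 q=1 clk=1
t2.Δ4 v=1 r=1 y=0 q=1 clk=1
t2.Δ5 v=0 r=1 y=0 q=1 clk=1
t3.Δ0 v=0 r=1 y=0 q=1 clk=1
t3.Δ1 v=0 r=1 y=0 q=1 clk=0
t4.Δ0 v=0 r=1 y=0 q=1 clk=0
t4.Δ1 v=0 r=1 y=0 q=1 clk=1
t4.Δ2 v=0 r=1 y=0 q=0 clk=1
t4.Δ3 v=0 r=0 y=0 q=0 clk=1
t4.Δ4 v=0 r=0 y=1 q=0 clk=1
t5.Δ0 v=0 r=0 y=1 q=0 clk=1
t5.Δ1 v=0 r=0 y=1 q=0 clk=0
t6.Δ0 v=0 r=0 y=1 q=0 clk=0
t6.Δ1 v=0 r=0 y=1 q=0 clk=1
t6.Δ2 v=0 r=0 y=1 q=1 clk=1
t6.Δ3 v=0 r=1 y=1 q=1 clk=1
t6.Δ4 v=1 r=1 y=0 q=1 clk=1
t6.Δ5 v=0 r=1 y=0 q=1 clk=1
t7.Δ0 v=0 r=1 y=0 q=1 clk=1
t7.Δ1 v=0 r=1 y=0 q=1 clk=0
t8.Δ0 v=0 r=1 y=0 q=1 clk=0
t8.Δ1 v=0 r=1 y=0 q=1 clk=1
t8.Δ2 v=0 r=1 y=0 q=0 clk=1
t8.Δ3 v=0 r=0 y=0 q=0 clk=1
t8.Δ4 v=0 r=0 y=1 q=0 clk=1
t9.Δ0 v=0 r=0 y=1 q=0 clk=1
t9.Δ1 v=0 r=0 y=1 q=0 clk=0
t10.Δ0 v=0 r=0 y=1 q=0 clk=0
t10.Δ1 v=0 r=0 y=1 q=0 clk=1
t10.Δ2 v=0 r=0 y=1 q=1 clk=1
t10.Δ3 v=0 r=1 y=1 q=1 clk=1
t10.Δ4 v=1 r=1 y=0 q=1 clk=1
t10.Δ5 v=0 r=1 y=0 q=1 clk=1
t11.Δ0 v=0 r=1 y=0 q=1 clk=1
t11.Δ1 v=0 r=1 y=0 q=1 clk=0
t12.Δ0 v=0 r=1 y=0 q=1 clk=0
t12.Δ1 v=0 r=1 y=0 q=1 clk=1
t12.Δ2 v=0 r=1 y=0 q=0 clk=1
t12.Δ3 v=0 r=0 y=0 q=0 clk=1
t12.Δ4 v=0 r=0 y=1 q=0 clk=1

yes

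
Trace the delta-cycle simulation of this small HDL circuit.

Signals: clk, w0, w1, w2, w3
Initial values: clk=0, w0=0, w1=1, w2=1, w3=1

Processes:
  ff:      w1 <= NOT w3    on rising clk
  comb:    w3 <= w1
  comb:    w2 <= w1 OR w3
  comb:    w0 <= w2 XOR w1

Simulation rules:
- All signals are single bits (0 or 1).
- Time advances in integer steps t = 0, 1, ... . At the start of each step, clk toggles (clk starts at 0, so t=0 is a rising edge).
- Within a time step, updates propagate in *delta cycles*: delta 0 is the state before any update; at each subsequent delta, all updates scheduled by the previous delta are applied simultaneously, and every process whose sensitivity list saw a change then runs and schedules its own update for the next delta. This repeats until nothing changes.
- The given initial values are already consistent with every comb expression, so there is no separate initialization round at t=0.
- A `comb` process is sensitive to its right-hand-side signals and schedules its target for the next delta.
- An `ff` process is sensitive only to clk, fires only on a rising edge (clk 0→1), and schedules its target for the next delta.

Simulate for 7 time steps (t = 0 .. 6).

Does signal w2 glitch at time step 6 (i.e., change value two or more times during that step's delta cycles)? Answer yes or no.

no

[bits: w2,w3,w1,w0,clk]
t=0: Δ0=11100 Δ1=11101 Δ2=11001 Δ3=10011 Δ4=00011 Δ5=00001 | 5Δ
t=1: Δ0=00001 Δ1=00000 | 1Δ
t=2: Δ0=00000 Δ1=00001 Δ2=00101 Δ3=11111 Δ4=11101 | 4Δ
t=3: Δ0=11101 Δ1=11100 | 1Δ
t=4: Δ0=11100 Δ1=11101 Δ2=11001 Δ3=10011 Δ4=00011 Δ5=00001 | 5Δ
t=5: Δ0=00001 Δ1=00000 | 1Δ
t=6: Δ0=00000 Δ1=00001 Δ2=00101 Δ3=11111 Δ4=11101 | 4Δ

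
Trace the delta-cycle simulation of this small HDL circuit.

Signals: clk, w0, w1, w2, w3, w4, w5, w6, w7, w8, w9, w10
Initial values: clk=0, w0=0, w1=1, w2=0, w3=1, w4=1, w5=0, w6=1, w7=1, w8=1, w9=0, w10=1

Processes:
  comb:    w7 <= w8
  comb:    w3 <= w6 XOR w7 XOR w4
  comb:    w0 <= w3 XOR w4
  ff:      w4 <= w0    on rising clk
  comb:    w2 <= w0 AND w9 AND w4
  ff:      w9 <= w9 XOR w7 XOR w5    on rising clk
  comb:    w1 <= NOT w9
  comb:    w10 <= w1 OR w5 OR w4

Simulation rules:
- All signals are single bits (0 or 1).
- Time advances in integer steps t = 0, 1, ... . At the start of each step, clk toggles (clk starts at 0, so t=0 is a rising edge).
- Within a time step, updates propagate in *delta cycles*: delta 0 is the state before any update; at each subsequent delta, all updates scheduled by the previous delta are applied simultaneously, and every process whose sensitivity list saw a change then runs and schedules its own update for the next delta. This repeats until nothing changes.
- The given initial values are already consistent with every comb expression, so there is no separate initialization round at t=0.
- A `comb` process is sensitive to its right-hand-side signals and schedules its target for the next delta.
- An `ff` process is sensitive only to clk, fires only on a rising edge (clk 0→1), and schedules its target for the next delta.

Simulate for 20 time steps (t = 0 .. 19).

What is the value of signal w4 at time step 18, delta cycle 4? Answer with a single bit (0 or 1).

[bits: w5,w3,w1,clk,w10,w2,w8,w4,w7,w9,w0,w6]
t=0: Δ0=011010111001 Δ1=011110111001 Δ2=011110101101 Δ3=000110101111 Δ4=000100101101 | 4Δ
t=1: Δ0=000100101101 Δ1=000000101101 | 1Δ
t=2: Δ0=000000101101 Δ1=000100101101 Δ2=000100101001 Δ3=001100101001 Δ4=001110101001 | 4Δ
t=3: Δ0=001110101001 Δ1=001010101001 | 1Δ
t=4: Δ0=001010101001 Δ1=001110101001 Δ2=001110101101 Δ3=000110101101 Δ4=000100101101 | 4Δ
t=5: Δ0=000100101101 Δ1=000000101101 | 1Δ
t=6: Δ0=000000101101 Δ1=000100101101 Δ2=000100101001 Δ3=001100101001 Δ4=001110101001 | 4Δ
t=7: Δ0=001110101001 Δ1=001010101001 | 1Δ
t=8: Δ0=001010101001 Δ1=001110101001 Δ2=001110101101 Δ3=000110101101 Δ4=000100101101 | 4Δ
t=9: Δ0=000100101101 Δ1=000000101101 | 1Δ
t=10: Δ0=000000101101 Δ1=000100101101 Δ2=000100101001 Δ3=001100101001 Δ4=001110101001 | 4Δ
t=11: Δ0=001110101001 Δ1=001010101001 | 1Δ
t=12: Δ0=001010101001 Δ1=001110101001 Δ2=001110101101 Δ3=000110101101 Δ4=000100101101 | 4Δ
t=13: Δ0=000100101101 Δ1=000000101101 | 1Δ
t=14: Δ0=000000101101 Δ1=000100101101 Δ2=000100101001 Δ3=001100101001 Δ4=001110101001 | 4Δ
t=15: Δ0=001110101001 Δ1=001010101001 | 1Δ
t=16: Δ0=001010101001 Δ1=001110101001 Δ2=001110101101 Δ3=000110101101 Δ4=000100101101 | 4Δ
t=17: Δ0=000100101101 Δ1=000000101101 | 1Δ
t=18: Δ0=000000101101 Δ1=000100101101 Δ2=000100101001 Δ3=001100101001 Δ4=001110101001 | 4Δ
t=19: Δ0=001110101001 Δ1=001010101001 | 1Δ

0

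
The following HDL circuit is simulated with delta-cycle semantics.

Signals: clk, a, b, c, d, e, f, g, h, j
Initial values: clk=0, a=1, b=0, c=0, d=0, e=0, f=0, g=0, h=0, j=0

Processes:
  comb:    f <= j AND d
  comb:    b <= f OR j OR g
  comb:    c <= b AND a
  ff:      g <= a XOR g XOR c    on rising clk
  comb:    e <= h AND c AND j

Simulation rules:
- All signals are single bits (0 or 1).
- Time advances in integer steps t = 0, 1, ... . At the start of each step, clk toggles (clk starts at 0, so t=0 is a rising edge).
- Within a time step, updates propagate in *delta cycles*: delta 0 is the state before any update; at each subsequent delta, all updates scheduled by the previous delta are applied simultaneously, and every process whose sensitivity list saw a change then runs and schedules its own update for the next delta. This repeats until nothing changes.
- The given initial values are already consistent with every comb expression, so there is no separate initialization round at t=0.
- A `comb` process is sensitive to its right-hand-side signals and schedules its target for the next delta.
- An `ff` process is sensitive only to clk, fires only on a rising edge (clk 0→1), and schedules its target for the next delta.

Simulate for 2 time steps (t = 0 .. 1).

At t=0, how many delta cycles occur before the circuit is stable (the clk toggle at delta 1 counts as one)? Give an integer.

[bits: e,j,h,b,g,d,a,f,c,clk]
t=0: Δ0=0000001000 Δ1=0000001001 Δ2=0000101001 Δ3=0001101001 Δ4=0001101011 | 4Δ
t=1: Δ0=0001101011 Δ1=0001101010 | 1Δ

4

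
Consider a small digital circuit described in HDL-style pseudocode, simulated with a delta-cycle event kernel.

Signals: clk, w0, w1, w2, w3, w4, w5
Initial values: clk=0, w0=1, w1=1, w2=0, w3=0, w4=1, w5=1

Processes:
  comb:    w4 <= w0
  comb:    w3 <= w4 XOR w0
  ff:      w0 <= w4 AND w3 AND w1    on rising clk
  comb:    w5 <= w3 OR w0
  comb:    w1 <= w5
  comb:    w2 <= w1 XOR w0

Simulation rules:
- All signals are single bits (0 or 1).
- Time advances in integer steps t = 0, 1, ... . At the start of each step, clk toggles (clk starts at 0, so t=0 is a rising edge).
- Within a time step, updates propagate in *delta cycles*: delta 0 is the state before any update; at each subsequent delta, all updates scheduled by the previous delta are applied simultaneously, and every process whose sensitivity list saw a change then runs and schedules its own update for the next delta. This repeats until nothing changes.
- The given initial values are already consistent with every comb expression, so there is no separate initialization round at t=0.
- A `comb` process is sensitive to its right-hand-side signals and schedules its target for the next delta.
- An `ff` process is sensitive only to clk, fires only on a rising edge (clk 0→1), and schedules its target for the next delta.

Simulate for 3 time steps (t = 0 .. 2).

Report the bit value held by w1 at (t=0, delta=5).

1

t=0 Δ0: w3=0 w0=1 w2=0 clk=0 w5=1 w4=1 w1=1
  Δ1: clk:0→1
  Δ2: w0:1→0
  Δ3: w3:0→1, w2:0→1, w5:1→0, w4:1→0
  Δ4: w3:1→0, w5:0→1, w1:1→0
  Δ5: w2:1→0, w5:1→0, w1:0→1
  Δ6: w2:0→1, w1:1→0
  Δ7: w2:1→0
  (7Δ to stable)
t=1 Δ0: w3=0 w0=0 w2=0 clk=1 w5=0 w4=0 w1=0
  Δ1: clk:1→0
  (1Δ to stable)
t=2 Δ0: w3=0 w0=0 w2=0 clk=0 w5=0 w4=0 w1=0
  Δ1: clk:0→1
  (1Δ to stable)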